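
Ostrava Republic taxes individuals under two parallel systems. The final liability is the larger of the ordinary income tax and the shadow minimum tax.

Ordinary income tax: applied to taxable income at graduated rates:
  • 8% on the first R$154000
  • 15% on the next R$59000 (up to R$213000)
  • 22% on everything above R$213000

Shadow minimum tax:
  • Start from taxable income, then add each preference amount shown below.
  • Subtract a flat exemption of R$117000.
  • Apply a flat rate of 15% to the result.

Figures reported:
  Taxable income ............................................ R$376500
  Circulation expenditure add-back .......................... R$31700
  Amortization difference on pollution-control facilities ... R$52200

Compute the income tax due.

Ordinary income tax:
  R$154000 × 8% = R$12320
  R$59000 × 15% = R$8850
  R$163500 × 22% = R$35970
  → R$57140

Shadow minimum tax:
  Adjusted income: R$376500 + R$31700 + R$52200 = R$460400
  Less exemption R$117000 → base R$343400
  R$343400 × 15% = R$51510

R$57140 > R$51510, so the ordinary income tax governs.

R$57140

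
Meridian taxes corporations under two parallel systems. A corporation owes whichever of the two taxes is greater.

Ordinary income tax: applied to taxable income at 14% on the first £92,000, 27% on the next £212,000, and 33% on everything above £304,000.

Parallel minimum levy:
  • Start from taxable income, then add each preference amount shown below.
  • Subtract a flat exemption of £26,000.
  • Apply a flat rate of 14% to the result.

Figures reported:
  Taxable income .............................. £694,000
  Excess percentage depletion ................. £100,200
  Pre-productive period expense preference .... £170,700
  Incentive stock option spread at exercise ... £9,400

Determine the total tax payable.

Ordinary income tax:
  £92,000 × 14% = £12,880
  £212,000 × 27% = £57,240
  £390,000 × 33% = £128,700
  → £198,820

Parallel minimum levy:
  Adjusted income: £694,000 + £100,200 + £170,700 + £9,400 = £974,300
  Less exemption £26,000 → base £948,300
  £948,300 × 14% = £132,762

£198,820 > £132,762, so the ordinary income tax governs.

£198,820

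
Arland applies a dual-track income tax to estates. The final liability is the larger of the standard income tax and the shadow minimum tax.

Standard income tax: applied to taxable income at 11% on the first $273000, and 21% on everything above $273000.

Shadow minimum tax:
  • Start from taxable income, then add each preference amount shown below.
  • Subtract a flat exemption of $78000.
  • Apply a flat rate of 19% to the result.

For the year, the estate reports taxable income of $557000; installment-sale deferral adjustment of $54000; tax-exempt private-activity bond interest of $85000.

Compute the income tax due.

Shadow minimum tax:
  Adjusted income: $557000 + $54000 + $85000 = $696000
  Less exemption $78000 → base $618000
  $618000 × 19% = $117420

Standard income tax:
  $273000 × 11% = $30030
  $284000 × 21% = $59640
  → $89670

$117420 > $89670, so the shadow minimum tax is the binding amount.

$117420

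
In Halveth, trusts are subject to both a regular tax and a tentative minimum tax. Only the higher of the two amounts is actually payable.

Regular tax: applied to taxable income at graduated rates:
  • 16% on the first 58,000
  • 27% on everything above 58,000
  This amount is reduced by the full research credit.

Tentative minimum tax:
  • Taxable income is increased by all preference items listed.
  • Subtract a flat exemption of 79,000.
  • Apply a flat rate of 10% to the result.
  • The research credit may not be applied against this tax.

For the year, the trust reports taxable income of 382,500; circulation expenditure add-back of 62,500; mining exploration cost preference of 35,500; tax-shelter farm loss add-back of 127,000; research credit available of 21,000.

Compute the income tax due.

Regular tax:
  58,000 × 16% = 9,280
  324,500 × 27% = 87,615
  → 96,895
  Less research credit 21,000 → 75,895

Tentative minimum tax:
  Adjusted income: 382,500 + 62,500 + 35,500 + 127,000 = 607,500
  Less exemption 79,000 → base 528,500
  528,500 × 10% = 52,850

75,895 > 52,850, so the regular tax governs.

75,895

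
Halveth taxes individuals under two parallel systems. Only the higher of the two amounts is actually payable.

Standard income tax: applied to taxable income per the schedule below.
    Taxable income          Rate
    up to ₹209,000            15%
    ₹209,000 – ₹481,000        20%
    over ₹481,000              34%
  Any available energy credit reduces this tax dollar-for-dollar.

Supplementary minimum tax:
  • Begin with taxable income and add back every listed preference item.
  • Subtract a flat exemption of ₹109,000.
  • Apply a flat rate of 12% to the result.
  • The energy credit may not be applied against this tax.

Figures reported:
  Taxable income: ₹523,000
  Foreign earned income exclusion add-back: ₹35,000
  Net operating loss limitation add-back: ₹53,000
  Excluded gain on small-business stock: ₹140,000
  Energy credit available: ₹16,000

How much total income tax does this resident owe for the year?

₹84,030

Supplementary minimum tax:
  Adjusted income: ₹523,000 + ₹35,000 + ₹53,000 + ₹140,000 = ₹751,000
  Less exemption ₹109,000 → base ₹642,000
  ₹642,000 × 12% = ₹77,040

Standard income tax:
  ₹209,000 × 15% = ₹31,350
  ₹272,000 × 20% = ₹54,400
  ₹42,000 × 34% = ₹14,280
  → ₹100,030
  Less energy credit ₹16,000 → ₹84,030

₹84,030 > ₹77,040, so the standard income tax governs.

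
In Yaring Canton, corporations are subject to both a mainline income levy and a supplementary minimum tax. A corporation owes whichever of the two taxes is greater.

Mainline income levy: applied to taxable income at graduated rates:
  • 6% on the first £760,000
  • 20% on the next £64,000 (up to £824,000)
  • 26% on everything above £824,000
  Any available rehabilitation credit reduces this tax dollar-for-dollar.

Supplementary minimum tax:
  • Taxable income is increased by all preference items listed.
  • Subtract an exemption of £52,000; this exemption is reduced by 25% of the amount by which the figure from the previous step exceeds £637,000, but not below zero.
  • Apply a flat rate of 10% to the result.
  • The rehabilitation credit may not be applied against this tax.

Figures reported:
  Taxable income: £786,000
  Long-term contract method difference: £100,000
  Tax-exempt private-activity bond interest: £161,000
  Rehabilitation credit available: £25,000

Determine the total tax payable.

Mainline income levy:
  £760,000 × 6% = £45,600
  £26,000 × 20% = £5,200
  → £50,800
  Less rehabilitation credit £25,000 → £25,800

Supplementary minimum tax:
  Adjusted income: £786,000 + £100,000 + £161,000 = £1,047,000
  Exemption: 25% × (£1,047,000 − £637,000) = £102,500 ≥ £52,000, so the exemption is fully phased out
  Base: £1,047,000 − £0 = £1,047,000
  £1,047,000 × 10% = £104,700

£104,700 > £25,800, so the supplementary minimum tax is the binding amount.

£104,700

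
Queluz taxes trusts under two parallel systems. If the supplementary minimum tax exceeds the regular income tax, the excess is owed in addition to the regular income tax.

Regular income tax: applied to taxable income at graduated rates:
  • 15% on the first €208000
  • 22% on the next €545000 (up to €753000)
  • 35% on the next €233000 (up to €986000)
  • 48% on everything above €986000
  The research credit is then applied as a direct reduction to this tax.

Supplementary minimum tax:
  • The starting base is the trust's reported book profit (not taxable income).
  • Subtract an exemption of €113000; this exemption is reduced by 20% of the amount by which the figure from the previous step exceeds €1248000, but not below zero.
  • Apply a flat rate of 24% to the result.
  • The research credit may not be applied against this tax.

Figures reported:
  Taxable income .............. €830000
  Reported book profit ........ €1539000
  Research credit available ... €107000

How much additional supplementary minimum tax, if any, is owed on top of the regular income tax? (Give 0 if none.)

€285158

Regular income tax:
  €208000 × 15% = €31200
  €545000 × 22% = €119900
  €77000 × 35% = €26950
  → €178050
  Less research credit €107000 → €71050

Supplementary minimum tax:
  Base (reported book profit): €1539000
  Exemption: €113000 − 20% × (€1539000 − €1248000) = €113000 − €58200 = €54800
  Base: €1539000 − €54800 = €1484200
  €1484200 × 24% = €356208

Excess of supplementary minimum tax over regular income tax: €356208 − €71050 = €285158.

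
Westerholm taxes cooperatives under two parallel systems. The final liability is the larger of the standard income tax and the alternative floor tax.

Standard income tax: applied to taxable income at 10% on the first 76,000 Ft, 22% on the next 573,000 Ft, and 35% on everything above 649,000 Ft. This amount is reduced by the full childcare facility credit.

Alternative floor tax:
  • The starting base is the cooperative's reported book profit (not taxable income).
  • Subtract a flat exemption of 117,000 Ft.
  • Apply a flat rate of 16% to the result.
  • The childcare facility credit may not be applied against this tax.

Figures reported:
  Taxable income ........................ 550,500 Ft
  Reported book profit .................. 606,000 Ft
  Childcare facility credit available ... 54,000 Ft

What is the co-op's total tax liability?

Alternative floor tax:
  Base (reported book profit): 606,000 Ft
  Less exemption 117,000 Ft → base 489,000 Ft
  489,000 Ft × 16% = 78,240 Ft

Standard income tax:
  76,000 Ft × 10% = 7,600 Ft
  474,500 Ft × 22% = 104,390 Ft
  → 111,990 Ft
  Less childcare facility credit 54,000 Ft → 57,990 Ft

78,240 Ft > 57,990 Ft, so the alternative floor tax is the binding amount.

78,240 Ft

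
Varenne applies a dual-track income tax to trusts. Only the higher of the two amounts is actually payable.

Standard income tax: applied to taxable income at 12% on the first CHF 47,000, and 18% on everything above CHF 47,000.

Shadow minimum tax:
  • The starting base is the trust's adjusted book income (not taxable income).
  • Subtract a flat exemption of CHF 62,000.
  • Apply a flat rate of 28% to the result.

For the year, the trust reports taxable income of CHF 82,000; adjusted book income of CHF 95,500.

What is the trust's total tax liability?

CHF 11,940

Standard income tax:
  CHF 47,000 × 12% = CHF 5,640
  CHF 35,000 × 18% = CHF 6,300
  → CHF 11,940

Shadow minimum tax:
  Base (adjusted book income): CHF 95,500
  Less exemption CHF 62,000 → base CHF 33,500
  CHF 33,500 × 28% = CHF 9,380

CHF 11,940 > CHF 9,380, so the standard income tax governs.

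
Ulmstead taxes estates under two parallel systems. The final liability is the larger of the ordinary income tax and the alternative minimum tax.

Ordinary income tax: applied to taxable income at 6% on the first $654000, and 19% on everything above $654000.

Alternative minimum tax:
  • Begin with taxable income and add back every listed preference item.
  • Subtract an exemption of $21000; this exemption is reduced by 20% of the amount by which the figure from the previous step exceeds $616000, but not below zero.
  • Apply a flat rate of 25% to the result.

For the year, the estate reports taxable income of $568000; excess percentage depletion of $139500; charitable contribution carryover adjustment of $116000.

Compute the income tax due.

$205875

Alternative minimum tax:
  Adjusted income: $568000 + $139500 + $116000 = $823500
  Exemption: 20% × ($823500 − $616000) = $41500 ≥ $21000, so the exemption is fully phased out
  Base: $823500 − $0 = $823500
  $823500 × 25% = $205875

Ordinary income tax:
  $568000 × 6% = $34080

$205875 > $34080, so the alternative minimum tax is the binding amount.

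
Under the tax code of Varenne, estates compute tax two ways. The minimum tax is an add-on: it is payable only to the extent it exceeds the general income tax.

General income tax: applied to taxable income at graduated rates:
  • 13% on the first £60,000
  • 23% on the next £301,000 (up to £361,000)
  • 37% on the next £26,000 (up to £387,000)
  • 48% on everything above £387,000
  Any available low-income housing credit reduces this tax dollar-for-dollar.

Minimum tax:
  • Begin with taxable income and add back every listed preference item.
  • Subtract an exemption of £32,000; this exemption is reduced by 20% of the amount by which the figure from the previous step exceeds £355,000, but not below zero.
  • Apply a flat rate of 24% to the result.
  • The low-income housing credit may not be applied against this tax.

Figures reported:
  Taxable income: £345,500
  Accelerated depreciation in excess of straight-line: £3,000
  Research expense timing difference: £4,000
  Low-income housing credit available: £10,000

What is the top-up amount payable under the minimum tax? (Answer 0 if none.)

£13,455

General income tax:
  £60,000 × 13% = £7,800
  £285,500 × 23% = £65,665
  → £73,465
  Less low-income housing credit £10,000 → £63,465

Minimum tax:
  Adjusted income: £345,500 + £3,000 + £4,000 = £352,500
  Exemption: £352,500 ≤ £355,000, so full £32,000 applies
  Base: £352,500 − £32,000 = £320,500
  £320,500 × 24% = £76,920

Excess of minimum tax over general income tax: £76,920 − £63,465 = £13,455.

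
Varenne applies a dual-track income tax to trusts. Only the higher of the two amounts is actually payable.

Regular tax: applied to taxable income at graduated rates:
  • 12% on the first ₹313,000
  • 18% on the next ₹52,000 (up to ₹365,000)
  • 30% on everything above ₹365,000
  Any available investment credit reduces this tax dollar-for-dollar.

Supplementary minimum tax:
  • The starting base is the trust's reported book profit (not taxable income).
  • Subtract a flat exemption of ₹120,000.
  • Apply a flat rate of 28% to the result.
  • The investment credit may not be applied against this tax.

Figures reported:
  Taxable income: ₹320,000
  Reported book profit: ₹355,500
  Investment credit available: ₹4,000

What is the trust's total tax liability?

₹65,940

Supplementary minimum tax:
  Base (reported book profit): ₹355,500
  Less exemption ₹120,000 → base ₹235,500
  ₹235,500 × 28% = ₹65,940

Regular tax:
  ₹313,000 × 12% = ₹37,560
  ₹7,000 × 18% = ₹1,260
  → ₹38,820
  Less investment credit ₹4,000 → ₹34,820

₹65,940 > ₹34,820, so the supplementary minimum tax is the binding amount.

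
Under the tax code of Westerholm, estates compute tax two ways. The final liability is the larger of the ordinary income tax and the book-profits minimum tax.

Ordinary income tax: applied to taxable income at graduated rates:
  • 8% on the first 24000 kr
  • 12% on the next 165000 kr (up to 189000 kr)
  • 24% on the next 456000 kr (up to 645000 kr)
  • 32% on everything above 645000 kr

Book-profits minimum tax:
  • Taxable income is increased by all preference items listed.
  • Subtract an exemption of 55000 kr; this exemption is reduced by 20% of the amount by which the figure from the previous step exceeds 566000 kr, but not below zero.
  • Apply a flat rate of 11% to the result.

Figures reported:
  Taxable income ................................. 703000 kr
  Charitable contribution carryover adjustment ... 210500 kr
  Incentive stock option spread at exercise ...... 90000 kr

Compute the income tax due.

149720 kr

Ordinary income tax:
  24000 kr × 8% = 1920 kr
  165000 kr × 12% = 19800 kr
  456000 kr × 24% = 109440 kr
  58000 kr × 32% = 18560 kr
  → 149720 kr

Book-profits minimum tax:
  Adjusted income: 703000 kr + 210500 kr + 90000 kr = 1003500 kr
  Exemption: 20% × (1003500 kr − 566000 kr) = 87500 kr ≥ 55000 kr, so the exemption is fully phased out
  Base: 1003500 kr − 0 kr = 1003500 kr
  1003500 kr × 11% = 110385 kr

149720 kr > 110385 kr, so the ordinary income tax governs.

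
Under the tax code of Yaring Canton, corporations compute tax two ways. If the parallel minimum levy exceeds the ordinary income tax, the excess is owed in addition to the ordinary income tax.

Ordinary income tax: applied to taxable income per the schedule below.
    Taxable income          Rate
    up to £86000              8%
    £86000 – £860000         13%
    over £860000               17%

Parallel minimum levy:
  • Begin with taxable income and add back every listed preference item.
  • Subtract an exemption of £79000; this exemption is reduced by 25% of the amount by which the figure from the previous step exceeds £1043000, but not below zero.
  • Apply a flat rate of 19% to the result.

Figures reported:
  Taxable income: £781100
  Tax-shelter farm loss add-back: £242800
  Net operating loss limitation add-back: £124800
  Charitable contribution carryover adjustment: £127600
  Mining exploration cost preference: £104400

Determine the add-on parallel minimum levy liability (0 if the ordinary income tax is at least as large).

Ordinary income tax:
  £86000 × 8% = £6880
  £695100 × 13% = £90363
  → £97243

Parallel minimum levy:
  Adjusted income: £781100 + £242800 + £124800 + £127600 + £104400 = £1380700
  Exemption: 25% × (£1380700 − £1043000) = £84425 ≥ £79000, so the exemption is fully phased out
  Base: £1380700 − £0 = £1380700
  £1380700 × 19% = £262333

Excess of parallel minimum levy over ordinary income tax: £262333 − £97243 = £165090.

£165090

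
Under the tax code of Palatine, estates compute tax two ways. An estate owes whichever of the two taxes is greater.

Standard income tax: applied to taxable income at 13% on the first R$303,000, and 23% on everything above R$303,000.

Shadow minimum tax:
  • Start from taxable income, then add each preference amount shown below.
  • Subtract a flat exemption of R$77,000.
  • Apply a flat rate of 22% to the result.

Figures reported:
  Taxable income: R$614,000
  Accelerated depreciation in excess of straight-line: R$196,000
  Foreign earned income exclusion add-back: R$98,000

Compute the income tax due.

R$182,820

Shadow minimum tax:
  Adjusted income: R$614,000 + R$196,000 + R$98,000 = R$908,000
  Less exemption R$77,000 → base R$831,000
  R$831,000 × 22% = R$182,820

Standard income tax:
  R$303,000 × 13% = R$39,390
  R$311,000 × 23% = R$71,530
  → R$110,920

R$182,820 > R$110,920, so the shadow minimum tax is the binding amount.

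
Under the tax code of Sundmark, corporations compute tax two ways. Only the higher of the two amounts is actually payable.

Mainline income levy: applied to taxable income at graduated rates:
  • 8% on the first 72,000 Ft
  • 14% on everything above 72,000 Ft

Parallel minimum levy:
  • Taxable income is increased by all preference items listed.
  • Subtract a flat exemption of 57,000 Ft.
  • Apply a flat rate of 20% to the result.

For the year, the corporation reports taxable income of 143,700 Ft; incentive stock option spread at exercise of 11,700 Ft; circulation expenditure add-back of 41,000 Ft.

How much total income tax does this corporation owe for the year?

Mainline income levy:
  72,000 Ft × 8% = 5,760 Ft
  71,700 Ft × 14% = 10,038 Ft
  → 15,798 Ft

Parallel minimum levy:
  Adjusted income: 143,700 Ft + 11,700 Ft + 41,000 Ft = 196,400 Ft
  Less exemption 57,000 Ft → base 139,400 Ft
  139,400 Ft × 20% = 27,880 Ft

27,880 Ft > 15,798 Ft, so the parallel minimum levy is the binding amount.

27,880 Ft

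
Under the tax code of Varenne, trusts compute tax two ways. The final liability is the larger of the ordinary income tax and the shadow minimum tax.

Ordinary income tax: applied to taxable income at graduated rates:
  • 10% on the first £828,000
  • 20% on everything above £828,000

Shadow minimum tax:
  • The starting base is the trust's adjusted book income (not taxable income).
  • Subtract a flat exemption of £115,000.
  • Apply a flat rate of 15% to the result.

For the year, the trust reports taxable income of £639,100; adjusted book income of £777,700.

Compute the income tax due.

£99,405

Shadow minimum tax:
  Base (adjusted book income): £777,700
  Less exemption £115,000 → base £662,700
  £662,700 × 15% = £99,405

Ordinary income tax:
  £639,100 × 10% = £63,910

£99,405 > £63,910, so the shadow minimum tax is the binding amount.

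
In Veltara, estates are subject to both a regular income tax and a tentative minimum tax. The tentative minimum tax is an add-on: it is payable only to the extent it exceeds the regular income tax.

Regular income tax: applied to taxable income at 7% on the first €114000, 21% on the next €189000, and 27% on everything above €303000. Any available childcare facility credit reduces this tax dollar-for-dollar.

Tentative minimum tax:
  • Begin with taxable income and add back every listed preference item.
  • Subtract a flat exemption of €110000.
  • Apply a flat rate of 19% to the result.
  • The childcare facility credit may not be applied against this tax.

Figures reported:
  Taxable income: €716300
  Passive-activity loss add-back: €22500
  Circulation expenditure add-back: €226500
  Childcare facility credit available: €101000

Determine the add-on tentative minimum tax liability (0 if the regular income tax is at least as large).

Tentative minimum tax:
  Adjusted income: €716300 + €22500 + €226500 = €965300
  Less exemption €110000 → base €855300
  €855300 × 19% = €162507

Regular income tax:
  €114000 × 7% = €7980
  €189000 × 21% = €39690
  €413300 × 27% = €111591
  → €159261
  Less childcare facility credit €101000 → €58261

Excess of tentative minimum tax over regular income tax: €162507 − €58261 = €104246.

€104246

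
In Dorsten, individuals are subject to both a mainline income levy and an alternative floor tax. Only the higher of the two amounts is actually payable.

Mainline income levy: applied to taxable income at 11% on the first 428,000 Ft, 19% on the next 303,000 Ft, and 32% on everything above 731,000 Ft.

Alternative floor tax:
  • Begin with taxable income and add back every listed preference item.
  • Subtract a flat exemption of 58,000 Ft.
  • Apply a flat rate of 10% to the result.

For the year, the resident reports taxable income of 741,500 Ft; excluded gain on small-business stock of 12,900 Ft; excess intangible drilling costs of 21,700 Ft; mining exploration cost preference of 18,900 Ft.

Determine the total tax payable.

108,010 Ft

Alternative floor tax:
  Adjusted income: 741,500 Ft + 12,900 Ft + 21,700 Ft + 18,900 Ft = 795,000 Ft
  Less exemption 58,000 Ft → base 737,000 Ft
  737,000 Ft × 10% = 73,700 Ft

Mainline income levy:
  428,000 Ft × 11% = 47,080 Ft
  303,000 Ft × 19% = 57,570 Ft
  10,500 Ft × 32% = 3,360 Ft
  → 108,010 Ft

108,010 Ft > 73,700 Ft, so the mainline income levy governs.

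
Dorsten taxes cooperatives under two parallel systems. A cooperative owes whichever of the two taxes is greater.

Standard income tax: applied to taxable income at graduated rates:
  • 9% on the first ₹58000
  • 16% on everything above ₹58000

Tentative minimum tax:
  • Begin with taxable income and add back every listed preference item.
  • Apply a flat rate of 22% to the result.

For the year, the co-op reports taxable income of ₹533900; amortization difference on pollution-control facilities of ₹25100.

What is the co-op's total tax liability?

₹122980

Tentative minimum tax:
  Adjusted income: ₹533900 + ₹25100 = ₹559000
  ₹559000 × 22% = ₹122980

Standard income tax:
  ₹58000 × 9% = ₹5220
  ₹475900 × 16% = ₹76144
  → ₹81364

₹122980 > ₹81364, so the tentative minimum tax is the binding amount.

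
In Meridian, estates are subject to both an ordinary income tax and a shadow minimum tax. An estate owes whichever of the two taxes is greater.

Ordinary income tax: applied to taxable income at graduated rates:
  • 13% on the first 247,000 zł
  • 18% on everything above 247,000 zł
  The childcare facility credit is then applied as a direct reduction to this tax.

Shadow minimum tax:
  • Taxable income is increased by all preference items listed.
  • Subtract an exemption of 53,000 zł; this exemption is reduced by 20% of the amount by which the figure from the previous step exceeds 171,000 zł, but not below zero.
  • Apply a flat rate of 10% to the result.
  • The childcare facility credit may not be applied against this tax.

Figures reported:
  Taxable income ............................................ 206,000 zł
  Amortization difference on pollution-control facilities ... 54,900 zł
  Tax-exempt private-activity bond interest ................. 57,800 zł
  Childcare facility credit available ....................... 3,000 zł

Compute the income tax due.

29,524 zł

Ordinary income tax:
  206,000 zł × 13% = 26,780 zł
  Less childcare facility credit 3,000 zł → 23,780 zł

Shadow minimum tax:
  Adjusted income: 206,000 zł + 54,900 zł + 57,800 zł = 318,700 zł
  Exemption: 53,000 zł − 20% × (318,700 zł − 171,000 zł) = 53,000 zł − 29,540 zł = 23,460 zł
  Base: 318,700 zł − 23,460 zł = 295,240 zł
  295,240 zł × 10% = 29,524 zł

29,524 zł > 23,780 zł, so the shadow minimum tax is the binding amount.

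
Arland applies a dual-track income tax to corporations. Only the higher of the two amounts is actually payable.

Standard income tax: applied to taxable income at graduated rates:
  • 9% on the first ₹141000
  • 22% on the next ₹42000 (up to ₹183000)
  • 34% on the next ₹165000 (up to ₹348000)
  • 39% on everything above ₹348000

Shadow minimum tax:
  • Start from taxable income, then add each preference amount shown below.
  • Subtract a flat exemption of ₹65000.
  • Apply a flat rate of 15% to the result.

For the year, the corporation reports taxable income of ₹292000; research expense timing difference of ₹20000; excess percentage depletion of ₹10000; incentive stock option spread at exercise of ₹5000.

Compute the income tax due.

Shadow minimum tax:
  Adjusted income: ₹292000 + ₹20000 + ₹10000 + ₹5000 = ₹327000
  Less exemption ₹65000 → base ₹262000
  ₹262000 × 15% = ₹39300

Standard income tax:
  ₹141000 × 9% = ₹12690
  ₹42000 × 22% = ₹9240
  ₹109000 × 34% = ₹37060
  → ₹58990

₹58990 > ₹39300, so the standard income tax governs.

₹58990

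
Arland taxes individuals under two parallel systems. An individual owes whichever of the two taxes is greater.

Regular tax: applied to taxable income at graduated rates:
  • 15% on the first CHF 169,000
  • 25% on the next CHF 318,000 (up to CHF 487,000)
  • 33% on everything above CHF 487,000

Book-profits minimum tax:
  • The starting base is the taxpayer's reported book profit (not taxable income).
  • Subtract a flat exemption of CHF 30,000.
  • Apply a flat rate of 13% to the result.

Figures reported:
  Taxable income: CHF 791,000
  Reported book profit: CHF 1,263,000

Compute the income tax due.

CHF 205,170

Regular tax:
  CHF 169,000 × 15% = CHF 25,350
  CHF 318,000 × 25% = CHF 79,500
  CHF 304,000 × 33% = CHF 100,320
  → CHF 205,170

Book-profits minimum tax:
  Base (reported book profit): CHF 1,263,000
  Less exemption CHF 30,000 → base CHF 1,233,000
  CHF 1,233,000 × 13% = CHF 160,290

CHF 205,170 > CHF 160,290, so the regular tax governs.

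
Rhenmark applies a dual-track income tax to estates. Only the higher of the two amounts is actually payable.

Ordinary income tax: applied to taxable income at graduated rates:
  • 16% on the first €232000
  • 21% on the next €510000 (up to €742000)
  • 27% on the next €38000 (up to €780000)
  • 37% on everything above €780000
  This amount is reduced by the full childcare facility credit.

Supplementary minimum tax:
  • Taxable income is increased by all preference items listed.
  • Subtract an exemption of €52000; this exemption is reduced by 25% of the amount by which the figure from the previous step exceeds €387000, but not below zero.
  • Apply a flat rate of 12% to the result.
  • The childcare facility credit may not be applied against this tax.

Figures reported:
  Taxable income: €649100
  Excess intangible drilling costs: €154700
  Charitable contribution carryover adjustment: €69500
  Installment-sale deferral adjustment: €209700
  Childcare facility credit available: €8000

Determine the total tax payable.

Ordinary income tax:
  €232000 × 16% = €37120
  €417100 × 21% = €87591
  → €124711
  Less childcare facility credit €8000 → €116711

Supplementary minimum tax:
  Adjusted income: €649100 + €154700 + €69500 + €209700 = €1083000
  Exemption: 25% × (€1083000 − €387000) = €174000 ≥ €52000, so the exemption is fully phased out
  Base: €1083000 − €0 = €1083000
  €1083000 × 12% = €129960

€129960 > €116711, so the supplementary minimum tax is the binding amount.

€129960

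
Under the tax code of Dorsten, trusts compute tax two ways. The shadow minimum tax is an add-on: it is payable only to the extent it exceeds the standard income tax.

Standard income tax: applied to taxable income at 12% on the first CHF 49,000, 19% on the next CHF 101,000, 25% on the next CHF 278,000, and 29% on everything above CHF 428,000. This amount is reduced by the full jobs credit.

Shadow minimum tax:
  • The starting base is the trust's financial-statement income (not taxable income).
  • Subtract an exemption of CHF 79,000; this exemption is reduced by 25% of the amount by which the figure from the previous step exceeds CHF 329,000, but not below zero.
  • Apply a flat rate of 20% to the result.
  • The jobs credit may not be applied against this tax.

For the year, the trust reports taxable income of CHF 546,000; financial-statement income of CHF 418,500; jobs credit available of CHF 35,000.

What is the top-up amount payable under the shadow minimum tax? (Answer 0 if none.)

CHF 0

Shadow minimum tax:
  Base (financial-statement income): CHF 418,500
  Exemption: CHF 79,000 − 25% × (CHF 418,500 − CHF 329,000) = CHF 79,000 − CHF 22,375 = CHF 56,625
  Base: CHF 418,500 − CHF 56,625 = CHF 361,875
  CHF 361,875 × 20% = CHF 72,375

Standard income tax:
  CHF 49,000 × 12% = CHF 5,880
  CHF 101,000 × 19% = CHF 19,190
  CHF 278,000 × 25% = CHF 69,500
  CHF 118,000 × 29% = CHF 34,220
  → CHF 128,790
  Less jobs credit CHF 35,000 → CHF 93,790

CHF 72,375 ≤ CHF 93,790, so no add-on is due.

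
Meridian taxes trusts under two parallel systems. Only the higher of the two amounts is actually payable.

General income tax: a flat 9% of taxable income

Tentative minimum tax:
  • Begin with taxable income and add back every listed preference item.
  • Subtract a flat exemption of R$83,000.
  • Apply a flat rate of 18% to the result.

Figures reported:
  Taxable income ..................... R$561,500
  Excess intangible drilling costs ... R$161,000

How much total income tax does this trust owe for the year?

Tentative minimum tax:
  Adjusted income: R$561,500 + R$161,000 = R$722,500
  Less exemption R$83,000 → base R$639,500
  R$639,500 × 18% = R$115,110

General income tax:
  R$561,500 × 9% = R$50,535

R$115,110 > R$50,535, so the tentative minimum tax is the binding amount.

R$115,110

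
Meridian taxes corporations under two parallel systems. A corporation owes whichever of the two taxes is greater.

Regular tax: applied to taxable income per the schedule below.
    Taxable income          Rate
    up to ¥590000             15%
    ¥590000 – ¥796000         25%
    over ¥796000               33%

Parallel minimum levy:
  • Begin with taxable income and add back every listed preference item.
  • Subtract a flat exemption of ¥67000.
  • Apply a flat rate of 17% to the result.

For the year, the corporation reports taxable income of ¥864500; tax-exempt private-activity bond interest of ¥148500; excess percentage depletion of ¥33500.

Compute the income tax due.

Parallel minimum levy:
  Adjusted income: ¥864500 + ¥148500 + ¥33500 = ¥1046500
  Less exemption ¥67000 → base ¥979500
  ¥979500 × 17% = ¥166515

Regular tax:
  ¥590000 × 15% = ¥88500
  ¥206000 × 25% = ¥51500
  ¥68500 × 33% = ¥22605
  → ¥162605

¥166515 > ¥162605, so the parallel minimum levy is the binding amount.

¥166515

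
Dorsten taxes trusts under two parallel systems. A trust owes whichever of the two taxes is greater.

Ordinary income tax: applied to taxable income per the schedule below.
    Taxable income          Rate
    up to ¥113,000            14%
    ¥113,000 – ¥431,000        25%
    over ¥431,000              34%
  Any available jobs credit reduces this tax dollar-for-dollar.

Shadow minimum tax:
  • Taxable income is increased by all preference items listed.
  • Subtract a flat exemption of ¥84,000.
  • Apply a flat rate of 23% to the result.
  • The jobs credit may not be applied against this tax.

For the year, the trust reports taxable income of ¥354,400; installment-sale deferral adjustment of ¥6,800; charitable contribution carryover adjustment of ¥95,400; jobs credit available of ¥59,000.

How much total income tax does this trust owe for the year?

¥85,698

Shadow minimum tax:
  Adjusted income: ¥354,400 + ¥6,800 + ¥95,400 = ¥456,600
  Less exemption ¥84,000 → base ¥372,600
  ¥372,600 × 23% = ¥85,698

Ordinary income tax:
  ¥113,000 × 14% = ¥15,820
  ¥241,400 × 25% = ¥60,350
  → ¥76,170
  Less jobs credit ¥59,000 → ¥17,170

¥85,698 > ¥17,170, so the shadow minimum tax is the binding amount.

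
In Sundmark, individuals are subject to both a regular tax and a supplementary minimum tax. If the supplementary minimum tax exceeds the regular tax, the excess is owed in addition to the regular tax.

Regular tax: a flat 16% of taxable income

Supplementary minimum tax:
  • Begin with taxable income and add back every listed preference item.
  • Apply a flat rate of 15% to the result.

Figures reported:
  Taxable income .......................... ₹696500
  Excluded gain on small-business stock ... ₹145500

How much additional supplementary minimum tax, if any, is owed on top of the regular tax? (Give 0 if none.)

₹14860

Regular tax:
  ₹696500 × 16% = ₹111440

Supplementary minimum tax:
  Adjusted income: ₹696500 + ₹145500 = ₹842000
  ₹842000 × 15% = ₹126300

Excess of supplementary minimum tax over regular tax: ₹126300 − ₹111440 = ₹14860.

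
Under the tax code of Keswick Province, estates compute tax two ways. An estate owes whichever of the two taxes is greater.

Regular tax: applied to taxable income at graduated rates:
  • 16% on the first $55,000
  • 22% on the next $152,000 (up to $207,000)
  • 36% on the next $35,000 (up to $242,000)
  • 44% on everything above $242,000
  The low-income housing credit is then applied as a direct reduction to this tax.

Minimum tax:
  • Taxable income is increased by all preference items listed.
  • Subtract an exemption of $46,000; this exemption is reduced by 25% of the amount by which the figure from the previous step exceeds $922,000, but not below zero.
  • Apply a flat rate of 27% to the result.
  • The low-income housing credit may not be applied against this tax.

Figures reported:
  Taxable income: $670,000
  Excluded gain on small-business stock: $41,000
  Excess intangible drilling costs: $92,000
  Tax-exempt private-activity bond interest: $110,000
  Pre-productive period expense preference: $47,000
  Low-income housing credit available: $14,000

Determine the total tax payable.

Minimum tax:
  Adjusted income: $670,000 + $41,000 + $92,000 + $110,000 + $47,000 = $960,000
  Exemption: $46,000 − 25% × ($960,000 − $922,000) = $46,000 − $9,500 = $36,500
  Base: $960,000 − $36,500 = $923,500
  $923,500 × 27% = $249,345

Regular tax:
  $55,000 × 16% = $8,800
  $152,000 × 22% = $33,440
  $35,000 × 36% = $12,600
  $428,000 × 44% = $188,320
  → $243,160
  Less low-income housing credit $14,000 → $229,160

$249,345 > $229,160, so the minimum tax is the binding amount.

$249,345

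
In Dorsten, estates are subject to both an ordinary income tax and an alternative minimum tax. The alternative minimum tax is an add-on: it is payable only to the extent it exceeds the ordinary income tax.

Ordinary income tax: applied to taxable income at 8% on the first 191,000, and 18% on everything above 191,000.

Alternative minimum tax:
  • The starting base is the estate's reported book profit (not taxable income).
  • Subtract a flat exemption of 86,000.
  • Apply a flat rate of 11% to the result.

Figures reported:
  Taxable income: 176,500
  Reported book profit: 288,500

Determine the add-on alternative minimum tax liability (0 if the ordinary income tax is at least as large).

Ordinary income tax:
  176,500 × 8% = 14,120

Alternative minimum tax:
  Base (reported book profit): 288,500
  Less exemption 86,000 → base 202,500
  202,500 × 11% = 22,275

Excess of alternative minimum tax over ordinary income tax: 22,275 − 14,120 = 8,155.

8,155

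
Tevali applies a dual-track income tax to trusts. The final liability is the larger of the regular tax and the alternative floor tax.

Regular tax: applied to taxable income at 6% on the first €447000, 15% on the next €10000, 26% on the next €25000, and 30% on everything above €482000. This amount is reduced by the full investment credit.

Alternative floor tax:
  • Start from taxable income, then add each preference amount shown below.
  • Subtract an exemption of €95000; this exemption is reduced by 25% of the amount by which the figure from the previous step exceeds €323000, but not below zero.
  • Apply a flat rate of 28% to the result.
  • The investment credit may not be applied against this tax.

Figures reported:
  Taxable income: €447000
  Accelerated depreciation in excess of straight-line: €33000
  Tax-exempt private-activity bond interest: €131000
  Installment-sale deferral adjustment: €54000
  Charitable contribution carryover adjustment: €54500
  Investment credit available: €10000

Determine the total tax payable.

€201460

Alternative floor tax:
  Adjusted income: €447000 + €33000 + €131000 + €54000 + €54500 = €719500
  Exemption: 25% × (€719500 − €323000) = €99125 ≥ €95000, so the exemption is fully phased out
  Base: €719500 − €0 = €719500
  €719500 × 28% = €201460

Regular tax:
  €447000 × 6% = €26820
  Less investment credit €10000 → €16820

€201460 > €16820, so the alternative floor tax is the binding amount.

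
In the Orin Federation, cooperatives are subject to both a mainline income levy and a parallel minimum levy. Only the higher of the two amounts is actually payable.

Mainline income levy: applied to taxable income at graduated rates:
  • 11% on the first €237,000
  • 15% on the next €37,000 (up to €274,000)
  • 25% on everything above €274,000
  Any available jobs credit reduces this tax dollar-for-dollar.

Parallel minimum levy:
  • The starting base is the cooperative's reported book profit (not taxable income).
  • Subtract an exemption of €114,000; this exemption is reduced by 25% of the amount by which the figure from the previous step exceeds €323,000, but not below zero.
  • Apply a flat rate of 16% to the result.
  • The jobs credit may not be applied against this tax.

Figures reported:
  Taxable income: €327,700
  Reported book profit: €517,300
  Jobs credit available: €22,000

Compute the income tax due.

Parallel minimum levy:
  Base (reported book profit): €517,300
  Exemption: €114,000 − 25% × (€517,300 − €323,000) = €114,000 − €48,575 = €65,425
  Base: €517,300 − €65,425 = €451,875
  €451,875 × 16% = €72,300

Mainline income levy:
  €237,000 × 11% = €26,070
  €37,000 × 15% = €5,550
  €53,700 × 25% = €13,425
  → €45,045
  Less jobs credit €22,000 → €23,045

€72,300 > €23,045, so the parallel minimum levy is the binding amount.

€72,300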